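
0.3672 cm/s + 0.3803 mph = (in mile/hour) 0.3885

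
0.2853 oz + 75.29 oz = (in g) 2143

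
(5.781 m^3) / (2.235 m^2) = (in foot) 8.486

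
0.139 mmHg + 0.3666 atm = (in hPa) 371.6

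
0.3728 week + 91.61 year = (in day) 3.344e+04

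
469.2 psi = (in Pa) 3.235e+06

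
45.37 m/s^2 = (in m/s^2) 45.37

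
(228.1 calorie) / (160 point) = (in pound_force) 3801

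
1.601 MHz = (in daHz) 1.601e+05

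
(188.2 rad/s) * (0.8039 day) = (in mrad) 1.307e+10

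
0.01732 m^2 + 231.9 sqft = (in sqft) 232.1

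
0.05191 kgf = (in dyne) 5.091e+04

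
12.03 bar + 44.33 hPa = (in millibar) 1.207e+04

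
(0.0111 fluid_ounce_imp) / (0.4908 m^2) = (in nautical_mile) 3.47e-10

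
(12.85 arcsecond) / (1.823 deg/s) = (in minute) 3.263e-05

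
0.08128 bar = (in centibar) 8.128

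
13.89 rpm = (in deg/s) 83.34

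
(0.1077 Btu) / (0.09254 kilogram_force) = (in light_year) 1.323e-14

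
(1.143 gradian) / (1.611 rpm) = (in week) 1.76e-07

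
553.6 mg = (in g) 0.5536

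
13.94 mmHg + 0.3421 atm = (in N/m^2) 3.652e+04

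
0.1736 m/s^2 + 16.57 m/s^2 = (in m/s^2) 16.74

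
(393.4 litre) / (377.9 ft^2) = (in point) 31.76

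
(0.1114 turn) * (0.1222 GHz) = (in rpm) 8.168e+08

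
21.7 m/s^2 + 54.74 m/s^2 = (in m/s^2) 76.44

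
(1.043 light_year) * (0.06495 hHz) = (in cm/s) 6.409e+18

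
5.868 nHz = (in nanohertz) 5.868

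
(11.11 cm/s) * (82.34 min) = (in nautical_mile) 0.2964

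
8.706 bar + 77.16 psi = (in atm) 13.84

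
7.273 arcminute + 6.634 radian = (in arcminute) 2.281e+04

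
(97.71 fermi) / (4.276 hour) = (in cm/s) 6.347e-16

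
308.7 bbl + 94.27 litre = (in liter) 4.917e+04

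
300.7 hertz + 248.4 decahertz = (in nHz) 2.785e+12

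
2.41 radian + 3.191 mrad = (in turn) 0.3841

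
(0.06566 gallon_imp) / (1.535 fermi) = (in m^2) 1.945e+11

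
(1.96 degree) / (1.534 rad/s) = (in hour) 6.194e-06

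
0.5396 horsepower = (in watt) 402.4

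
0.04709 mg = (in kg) 4.709e-08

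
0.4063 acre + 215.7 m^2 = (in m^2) 1860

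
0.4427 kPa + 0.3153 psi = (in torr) 19.63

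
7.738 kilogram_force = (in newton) 75.88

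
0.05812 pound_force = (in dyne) 2.585e+04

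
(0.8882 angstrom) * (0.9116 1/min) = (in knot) 2.623e-12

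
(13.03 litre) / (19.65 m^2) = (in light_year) 7.009e-20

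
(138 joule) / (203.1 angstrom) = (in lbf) 1.528e+09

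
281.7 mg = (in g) 0.2817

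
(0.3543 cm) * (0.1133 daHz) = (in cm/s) 0.4014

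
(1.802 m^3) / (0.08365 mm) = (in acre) 5.323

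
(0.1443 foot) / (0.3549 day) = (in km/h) 5.164e-06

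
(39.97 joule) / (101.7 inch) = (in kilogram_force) 1.578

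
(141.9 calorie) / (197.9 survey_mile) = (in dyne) 186.4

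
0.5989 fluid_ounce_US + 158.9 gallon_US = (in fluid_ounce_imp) 2.117e+04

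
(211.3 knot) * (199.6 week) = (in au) 0.08772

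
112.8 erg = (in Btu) 1.069e-08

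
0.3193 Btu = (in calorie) 80.52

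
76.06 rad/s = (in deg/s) 4358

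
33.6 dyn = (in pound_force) 7.554e-05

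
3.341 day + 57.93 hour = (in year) 0.01577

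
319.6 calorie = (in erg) 1.337e+10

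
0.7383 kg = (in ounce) 26.04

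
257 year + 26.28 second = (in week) 1.34e+04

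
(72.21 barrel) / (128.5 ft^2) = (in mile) 0.0005976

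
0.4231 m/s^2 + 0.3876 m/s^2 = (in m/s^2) 0.8107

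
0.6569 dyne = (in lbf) 1.477e-06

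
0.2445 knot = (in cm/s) 12.58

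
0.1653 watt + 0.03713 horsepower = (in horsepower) 0.03735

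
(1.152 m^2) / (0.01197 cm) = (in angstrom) 9.624e+13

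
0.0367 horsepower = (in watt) 27.37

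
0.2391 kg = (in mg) 2.391e+05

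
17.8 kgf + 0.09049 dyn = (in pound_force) 39.24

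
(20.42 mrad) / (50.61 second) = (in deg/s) 0.02312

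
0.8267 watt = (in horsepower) 0.001109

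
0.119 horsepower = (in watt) 88.74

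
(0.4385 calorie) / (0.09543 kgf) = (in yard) 2.144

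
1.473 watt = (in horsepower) 0.001975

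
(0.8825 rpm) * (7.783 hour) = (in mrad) 2.589e+06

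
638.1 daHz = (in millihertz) 6.381e+06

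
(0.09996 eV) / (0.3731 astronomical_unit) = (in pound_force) 6.451e-32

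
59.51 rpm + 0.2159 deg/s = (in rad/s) 6.236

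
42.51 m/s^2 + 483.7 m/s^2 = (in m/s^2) 526.2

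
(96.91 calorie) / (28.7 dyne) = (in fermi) 1.413e+21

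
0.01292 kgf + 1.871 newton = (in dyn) 1.998e+05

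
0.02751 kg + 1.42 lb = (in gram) 671.6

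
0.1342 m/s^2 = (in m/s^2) 0.1342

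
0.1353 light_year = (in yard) 1.4e+15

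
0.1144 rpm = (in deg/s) 0.6864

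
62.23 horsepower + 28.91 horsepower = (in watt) 6.796e+04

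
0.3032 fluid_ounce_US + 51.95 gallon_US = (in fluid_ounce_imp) 6922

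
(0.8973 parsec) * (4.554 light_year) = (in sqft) 1.284e+34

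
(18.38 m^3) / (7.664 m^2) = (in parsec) 7.772e-17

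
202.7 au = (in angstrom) 3.032e+23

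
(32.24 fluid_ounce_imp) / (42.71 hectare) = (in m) 2.145e-09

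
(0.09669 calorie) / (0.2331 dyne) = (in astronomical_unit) 1.16e-06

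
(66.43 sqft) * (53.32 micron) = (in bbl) 0.00207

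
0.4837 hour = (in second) 1741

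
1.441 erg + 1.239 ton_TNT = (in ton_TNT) 1.239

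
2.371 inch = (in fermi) 6.022e+13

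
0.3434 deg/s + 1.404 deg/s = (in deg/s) 1.747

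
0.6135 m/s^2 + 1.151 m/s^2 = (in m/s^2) 1.764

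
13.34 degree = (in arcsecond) 4.802e+04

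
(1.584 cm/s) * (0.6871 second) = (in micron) 1.088e+04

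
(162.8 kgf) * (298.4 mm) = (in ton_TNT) 1.139e-07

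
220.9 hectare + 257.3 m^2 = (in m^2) 2.209e+06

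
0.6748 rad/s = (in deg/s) 38.66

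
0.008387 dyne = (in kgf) 8.552e-09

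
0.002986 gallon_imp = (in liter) 0.01357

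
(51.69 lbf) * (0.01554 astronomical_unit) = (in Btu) 5.066e+08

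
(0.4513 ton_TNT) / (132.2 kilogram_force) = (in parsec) 4.72e-11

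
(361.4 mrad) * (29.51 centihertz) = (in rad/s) 0.1066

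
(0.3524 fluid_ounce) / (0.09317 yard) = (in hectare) 1.223e-08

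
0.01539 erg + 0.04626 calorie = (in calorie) 0.04626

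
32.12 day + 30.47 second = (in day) 32.12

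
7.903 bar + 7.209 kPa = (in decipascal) 7.975e+06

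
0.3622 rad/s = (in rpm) 3.459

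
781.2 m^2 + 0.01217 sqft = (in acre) 0.193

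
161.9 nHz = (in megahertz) 1.619e-13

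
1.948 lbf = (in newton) 8.665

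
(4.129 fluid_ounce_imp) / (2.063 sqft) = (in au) 4.092e-15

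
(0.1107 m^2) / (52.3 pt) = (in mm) 6000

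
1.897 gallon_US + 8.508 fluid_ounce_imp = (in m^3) 0.007423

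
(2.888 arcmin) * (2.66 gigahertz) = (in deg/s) 1.28e+08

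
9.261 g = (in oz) 0.3267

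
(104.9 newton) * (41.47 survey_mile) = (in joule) 7.001e+06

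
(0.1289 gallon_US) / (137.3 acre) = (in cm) 8.782e-08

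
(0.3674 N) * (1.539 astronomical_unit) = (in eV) 5.279e+29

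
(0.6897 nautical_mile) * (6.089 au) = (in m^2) 1.164e+15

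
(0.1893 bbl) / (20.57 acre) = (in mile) 2.247e-10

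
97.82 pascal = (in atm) 0.0009654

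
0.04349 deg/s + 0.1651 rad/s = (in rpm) 1.584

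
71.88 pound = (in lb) 71.88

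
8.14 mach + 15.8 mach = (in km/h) 2.935e+04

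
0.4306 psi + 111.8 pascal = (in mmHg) 23.11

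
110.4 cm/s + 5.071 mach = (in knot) 3359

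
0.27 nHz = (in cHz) 2.7e-08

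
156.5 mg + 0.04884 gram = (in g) 0.2053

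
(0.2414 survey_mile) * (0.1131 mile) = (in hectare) 7.071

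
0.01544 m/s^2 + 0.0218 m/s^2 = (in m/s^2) 0.03724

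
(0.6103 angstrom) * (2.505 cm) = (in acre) 3.778e-16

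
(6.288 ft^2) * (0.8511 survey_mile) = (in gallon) 2.114e+05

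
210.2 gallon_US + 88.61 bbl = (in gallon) 3932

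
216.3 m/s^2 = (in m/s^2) 216.3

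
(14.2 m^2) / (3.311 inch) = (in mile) 0.1049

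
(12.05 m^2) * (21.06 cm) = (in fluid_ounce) 8.581e+04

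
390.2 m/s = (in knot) 758.5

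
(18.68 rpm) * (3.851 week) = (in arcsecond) 9.398e+11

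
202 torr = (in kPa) 26.93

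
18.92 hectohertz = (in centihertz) 1.892e+05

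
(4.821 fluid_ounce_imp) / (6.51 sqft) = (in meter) 0.0002265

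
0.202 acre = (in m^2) 817.5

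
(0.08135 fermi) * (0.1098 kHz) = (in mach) 2.623e-17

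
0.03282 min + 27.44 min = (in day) 0.01908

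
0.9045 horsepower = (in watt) 674.5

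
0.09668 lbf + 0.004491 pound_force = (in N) 0.45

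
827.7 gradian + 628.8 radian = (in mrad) 6.418e+05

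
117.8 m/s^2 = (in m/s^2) 117.8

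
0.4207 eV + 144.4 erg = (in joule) 1.444e-05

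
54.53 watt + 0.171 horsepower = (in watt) 182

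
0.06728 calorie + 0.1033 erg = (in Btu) 0.0002668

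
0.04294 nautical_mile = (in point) 2.254e+05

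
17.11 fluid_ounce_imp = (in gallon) 0.1284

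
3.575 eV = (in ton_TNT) 1.369e-28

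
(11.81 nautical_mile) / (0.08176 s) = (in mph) 5.984e+05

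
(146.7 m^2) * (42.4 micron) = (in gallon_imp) 1.368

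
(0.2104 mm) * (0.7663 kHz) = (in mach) 0.0004735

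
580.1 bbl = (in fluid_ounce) 3.119e+06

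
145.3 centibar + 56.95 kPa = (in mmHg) 1517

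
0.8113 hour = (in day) 0.0338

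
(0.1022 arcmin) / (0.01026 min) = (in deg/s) 0.002767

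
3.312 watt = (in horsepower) 0.004441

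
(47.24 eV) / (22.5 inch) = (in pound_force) 2.977e-18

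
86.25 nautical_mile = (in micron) 1.597e+11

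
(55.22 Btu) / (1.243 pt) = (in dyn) 1.329e+13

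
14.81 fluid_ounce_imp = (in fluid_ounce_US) 14.23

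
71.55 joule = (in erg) 7.155e+08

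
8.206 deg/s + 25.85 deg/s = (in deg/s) 34.06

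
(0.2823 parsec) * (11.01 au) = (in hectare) 1.435e+24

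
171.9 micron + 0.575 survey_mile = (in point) 2.623e+06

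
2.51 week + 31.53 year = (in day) 1.153e+04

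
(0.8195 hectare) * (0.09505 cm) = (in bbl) 48.99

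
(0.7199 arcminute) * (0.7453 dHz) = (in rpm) 0.000149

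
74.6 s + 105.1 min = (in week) 0.01055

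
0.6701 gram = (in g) 0.6701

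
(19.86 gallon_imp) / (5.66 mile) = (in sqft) 0.0001067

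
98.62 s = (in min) 1.644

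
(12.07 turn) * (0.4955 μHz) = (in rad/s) 3.758e-05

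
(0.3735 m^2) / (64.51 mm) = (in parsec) 1.876e-16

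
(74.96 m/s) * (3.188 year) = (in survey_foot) 2.473e+10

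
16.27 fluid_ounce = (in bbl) 0.003026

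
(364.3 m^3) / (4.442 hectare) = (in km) 8.201e-06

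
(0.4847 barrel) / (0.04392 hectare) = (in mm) 0.1755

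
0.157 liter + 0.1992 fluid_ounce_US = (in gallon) 0.04303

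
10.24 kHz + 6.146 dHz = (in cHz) 1.024e+06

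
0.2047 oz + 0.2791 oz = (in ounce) 0.4838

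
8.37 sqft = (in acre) 0.0001921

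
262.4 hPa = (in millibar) 262.4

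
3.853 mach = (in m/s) 1312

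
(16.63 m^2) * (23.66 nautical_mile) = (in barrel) 4.583e+06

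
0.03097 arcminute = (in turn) 1.434e-06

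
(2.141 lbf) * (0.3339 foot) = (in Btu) 0.0009187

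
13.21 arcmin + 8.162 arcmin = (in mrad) 6.217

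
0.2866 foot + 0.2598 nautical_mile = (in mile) 0.299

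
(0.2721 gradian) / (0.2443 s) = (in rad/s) 0.0175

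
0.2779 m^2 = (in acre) 6.867e-05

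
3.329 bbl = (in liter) 529.3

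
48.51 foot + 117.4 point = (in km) 0.01483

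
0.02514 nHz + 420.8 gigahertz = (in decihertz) 4.208e+12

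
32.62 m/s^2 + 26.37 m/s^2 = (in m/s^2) 58.99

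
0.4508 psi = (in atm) 0.03068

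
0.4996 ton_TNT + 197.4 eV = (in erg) 2.09e+16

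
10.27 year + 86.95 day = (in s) 3.314e+08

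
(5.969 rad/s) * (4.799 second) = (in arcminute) 9.848e+04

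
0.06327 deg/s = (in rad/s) 0.001104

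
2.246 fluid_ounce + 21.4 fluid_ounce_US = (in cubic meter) 0.0006993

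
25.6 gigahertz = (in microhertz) 2.56e+16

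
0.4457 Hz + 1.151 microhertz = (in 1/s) 0.4457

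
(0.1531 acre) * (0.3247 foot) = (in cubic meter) 61.32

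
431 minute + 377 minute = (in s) 4.848e+04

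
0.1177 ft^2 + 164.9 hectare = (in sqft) 1.775e+07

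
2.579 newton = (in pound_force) 0.5798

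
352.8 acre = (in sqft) 1.537e+07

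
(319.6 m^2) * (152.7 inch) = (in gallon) 3.275e+05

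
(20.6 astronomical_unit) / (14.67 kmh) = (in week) 1.25e+06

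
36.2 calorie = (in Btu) 0.1436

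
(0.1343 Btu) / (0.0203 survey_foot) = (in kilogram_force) 2335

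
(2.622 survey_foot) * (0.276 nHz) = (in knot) 4.288e-10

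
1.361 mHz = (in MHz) 1.361e-09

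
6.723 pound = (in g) 3050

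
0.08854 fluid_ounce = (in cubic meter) 2.618e-06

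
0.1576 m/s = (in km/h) 0.5674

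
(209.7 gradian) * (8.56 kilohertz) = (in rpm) 2.693e+05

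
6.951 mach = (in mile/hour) 5294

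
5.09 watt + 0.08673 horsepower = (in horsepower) 0.09356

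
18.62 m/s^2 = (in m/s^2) 18.62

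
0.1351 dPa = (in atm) 1.333e-07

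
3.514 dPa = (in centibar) 0.0003514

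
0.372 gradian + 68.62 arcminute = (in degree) 1.478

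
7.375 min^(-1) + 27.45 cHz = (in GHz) 3.974e-10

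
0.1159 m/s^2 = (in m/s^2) 0.1159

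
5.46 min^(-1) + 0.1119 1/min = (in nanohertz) 9.286e+07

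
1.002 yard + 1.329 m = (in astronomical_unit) 1.501e-11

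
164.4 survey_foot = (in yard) 54.8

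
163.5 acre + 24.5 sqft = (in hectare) 66.17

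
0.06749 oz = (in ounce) 0.06749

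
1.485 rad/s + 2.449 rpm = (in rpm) 16.63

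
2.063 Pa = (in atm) 2.036e-05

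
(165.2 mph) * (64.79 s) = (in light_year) 5.058e-13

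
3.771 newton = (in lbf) 0.8478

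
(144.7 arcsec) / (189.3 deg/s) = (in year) 6.733e-12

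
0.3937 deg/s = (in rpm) 0.06562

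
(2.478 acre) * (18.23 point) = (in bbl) 405.6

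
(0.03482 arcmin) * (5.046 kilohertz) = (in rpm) 0.4881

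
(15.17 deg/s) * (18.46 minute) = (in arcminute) 1.008e+06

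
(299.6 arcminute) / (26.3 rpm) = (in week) 5.232e-08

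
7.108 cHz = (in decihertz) 0.7108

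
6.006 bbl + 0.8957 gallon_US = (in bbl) 6.027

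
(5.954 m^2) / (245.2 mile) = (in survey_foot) 4.95e-05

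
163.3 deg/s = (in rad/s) 2.85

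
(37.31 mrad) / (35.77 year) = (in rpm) 3.158e-10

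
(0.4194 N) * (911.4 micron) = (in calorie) 9.136e-05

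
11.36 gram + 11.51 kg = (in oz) 406.4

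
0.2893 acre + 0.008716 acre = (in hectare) 0.1206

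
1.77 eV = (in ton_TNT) 6.778e-29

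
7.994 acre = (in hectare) 3.235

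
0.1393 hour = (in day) 0.005804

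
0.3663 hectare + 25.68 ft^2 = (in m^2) 3665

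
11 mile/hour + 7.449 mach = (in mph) 5685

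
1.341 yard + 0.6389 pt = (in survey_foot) 4.024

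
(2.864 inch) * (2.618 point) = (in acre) 1.66e-08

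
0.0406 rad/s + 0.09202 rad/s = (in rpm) 1.266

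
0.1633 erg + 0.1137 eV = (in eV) 1.019e+11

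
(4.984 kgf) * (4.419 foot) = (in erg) 6.583e+08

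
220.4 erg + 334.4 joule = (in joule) 334.4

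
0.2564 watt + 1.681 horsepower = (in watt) 1254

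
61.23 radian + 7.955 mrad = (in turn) 9.746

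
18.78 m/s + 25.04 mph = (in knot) 58.26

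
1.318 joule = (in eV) 8.226e+18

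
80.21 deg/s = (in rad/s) 1.4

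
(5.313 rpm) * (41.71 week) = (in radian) 1.404e+07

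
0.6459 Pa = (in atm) 6.375e-06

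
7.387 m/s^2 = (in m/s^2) 7.387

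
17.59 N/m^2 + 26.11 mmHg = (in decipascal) 3.499e+04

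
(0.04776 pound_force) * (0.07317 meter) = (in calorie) 0.003715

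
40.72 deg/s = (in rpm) 6.787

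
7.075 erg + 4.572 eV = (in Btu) 6.706e-10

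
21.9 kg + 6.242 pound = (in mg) 2.473e+07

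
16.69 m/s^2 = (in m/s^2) 16.69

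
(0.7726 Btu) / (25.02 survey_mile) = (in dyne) 2024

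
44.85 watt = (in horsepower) 0.06014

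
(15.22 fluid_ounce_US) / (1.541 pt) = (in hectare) 8.28e-05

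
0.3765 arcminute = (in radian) 0.0001095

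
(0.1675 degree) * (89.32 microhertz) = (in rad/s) 2.611e-07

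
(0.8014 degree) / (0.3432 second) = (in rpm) 0.3892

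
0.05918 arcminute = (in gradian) 0.001096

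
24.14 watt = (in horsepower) 0.03237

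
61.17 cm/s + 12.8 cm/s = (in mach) 0.002172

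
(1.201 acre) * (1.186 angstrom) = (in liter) 0.0005764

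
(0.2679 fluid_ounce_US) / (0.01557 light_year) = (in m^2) 5.379e-20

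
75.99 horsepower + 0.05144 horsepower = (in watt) 5.67e+04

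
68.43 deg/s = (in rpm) 11.41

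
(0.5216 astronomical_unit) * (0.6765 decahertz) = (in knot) 1.026e+12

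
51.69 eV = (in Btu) 7.849e-21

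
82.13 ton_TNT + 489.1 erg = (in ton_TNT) 82.13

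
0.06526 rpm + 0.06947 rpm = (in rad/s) 0.01411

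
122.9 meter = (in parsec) 3.983e-15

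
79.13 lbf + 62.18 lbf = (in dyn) 6.286e+07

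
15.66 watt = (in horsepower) 0.021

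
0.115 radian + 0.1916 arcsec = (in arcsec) 2.372e+04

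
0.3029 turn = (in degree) 109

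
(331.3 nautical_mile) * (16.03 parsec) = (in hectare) 3.035e+19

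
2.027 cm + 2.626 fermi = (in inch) 0.798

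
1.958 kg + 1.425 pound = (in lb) 5.742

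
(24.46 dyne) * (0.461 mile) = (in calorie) 0.04337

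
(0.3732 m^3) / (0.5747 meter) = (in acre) 0.0001605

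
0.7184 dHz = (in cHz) 7.184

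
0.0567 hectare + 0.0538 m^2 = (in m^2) 567.1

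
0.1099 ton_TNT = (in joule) 4.598e+08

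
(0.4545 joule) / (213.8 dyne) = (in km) 0.2126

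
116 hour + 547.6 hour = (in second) 2.389e+06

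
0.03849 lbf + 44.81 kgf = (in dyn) 4.396e+07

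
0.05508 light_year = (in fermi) 5.211e+29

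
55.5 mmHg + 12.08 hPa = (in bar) 0.08607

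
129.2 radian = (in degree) 7403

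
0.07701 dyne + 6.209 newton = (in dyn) 6.209e+05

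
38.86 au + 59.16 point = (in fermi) 5.813e+27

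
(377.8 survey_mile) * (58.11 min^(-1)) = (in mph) 1.317e+06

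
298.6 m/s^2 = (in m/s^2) 298.6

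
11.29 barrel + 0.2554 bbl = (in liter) 1836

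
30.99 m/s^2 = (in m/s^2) 30.99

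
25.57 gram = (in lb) 0.05637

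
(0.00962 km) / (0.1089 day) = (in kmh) 0.003681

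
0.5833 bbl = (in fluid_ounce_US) 3136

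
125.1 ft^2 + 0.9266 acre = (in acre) 0.9295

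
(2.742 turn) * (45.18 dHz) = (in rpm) 743.3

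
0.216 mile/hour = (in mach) 0.0002836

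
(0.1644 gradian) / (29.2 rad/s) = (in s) 8.844e-05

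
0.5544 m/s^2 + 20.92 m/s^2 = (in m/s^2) 21.47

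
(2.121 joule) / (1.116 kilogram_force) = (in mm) 193.8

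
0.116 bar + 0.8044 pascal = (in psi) 1.683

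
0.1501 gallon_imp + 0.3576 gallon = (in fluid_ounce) 68.85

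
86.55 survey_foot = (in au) 1.763e-10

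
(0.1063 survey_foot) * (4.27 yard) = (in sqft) 1.362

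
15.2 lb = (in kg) 6.895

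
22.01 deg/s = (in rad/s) 0.3841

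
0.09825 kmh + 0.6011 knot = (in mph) 0.7528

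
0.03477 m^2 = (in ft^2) 0.3743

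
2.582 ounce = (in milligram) 7.32e+04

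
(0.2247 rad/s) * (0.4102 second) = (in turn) 0.01467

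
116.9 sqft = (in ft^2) 116.9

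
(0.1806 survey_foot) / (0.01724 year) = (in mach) 2.974e-10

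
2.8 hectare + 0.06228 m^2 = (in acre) 6.919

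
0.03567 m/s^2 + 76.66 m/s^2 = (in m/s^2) 76.7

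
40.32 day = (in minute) 5.806e+04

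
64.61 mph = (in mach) 0.08483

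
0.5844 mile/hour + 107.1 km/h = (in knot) 58.34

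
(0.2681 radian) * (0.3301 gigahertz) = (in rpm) 8.451e+08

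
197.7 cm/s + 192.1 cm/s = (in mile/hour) 8.72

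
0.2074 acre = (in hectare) 0.08393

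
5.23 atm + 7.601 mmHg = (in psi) 77.01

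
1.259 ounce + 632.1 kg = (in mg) 6.321e+08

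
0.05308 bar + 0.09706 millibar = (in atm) 0.05248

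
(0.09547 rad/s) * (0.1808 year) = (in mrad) 5.443e+08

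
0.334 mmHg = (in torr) 0.334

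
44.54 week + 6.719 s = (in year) 0.8542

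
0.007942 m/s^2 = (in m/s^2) 0.007942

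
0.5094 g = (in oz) 0.01797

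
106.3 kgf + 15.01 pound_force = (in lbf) 249.4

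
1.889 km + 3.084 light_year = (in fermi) 2.918e+31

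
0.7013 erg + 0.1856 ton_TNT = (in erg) 7.766e+15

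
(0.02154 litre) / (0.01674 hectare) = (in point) 0.0003647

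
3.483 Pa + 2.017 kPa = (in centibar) 2.02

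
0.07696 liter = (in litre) 0.07696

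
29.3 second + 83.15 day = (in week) 11.88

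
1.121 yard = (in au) 6.852e-12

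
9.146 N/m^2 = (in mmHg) 0.0686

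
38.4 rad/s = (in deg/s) 2200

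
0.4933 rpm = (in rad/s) 0.05166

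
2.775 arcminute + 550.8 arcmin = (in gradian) 10.25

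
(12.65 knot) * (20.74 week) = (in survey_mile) 5.072e+04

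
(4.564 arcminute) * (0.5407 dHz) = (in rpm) 0.0006855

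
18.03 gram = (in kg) 0.01803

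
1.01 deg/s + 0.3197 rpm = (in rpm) 0.488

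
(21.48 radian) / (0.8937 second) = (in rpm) 229.5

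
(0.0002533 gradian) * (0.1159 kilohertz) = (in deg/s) 0.02642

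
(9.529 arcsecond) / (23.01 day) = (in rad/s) 2.324e-11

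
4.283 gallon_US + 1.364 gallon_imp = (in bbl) 0.141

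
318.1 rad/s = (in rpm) 3038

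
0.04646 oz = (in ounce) 0.04646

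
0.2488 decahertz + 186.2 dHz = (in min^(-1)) 1266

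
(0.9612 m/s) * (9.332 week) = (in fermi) 5.425e+21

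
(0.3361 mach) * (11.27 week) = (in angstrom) 7.8e+18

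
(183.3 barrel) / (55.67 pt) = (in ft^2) 1.597e+04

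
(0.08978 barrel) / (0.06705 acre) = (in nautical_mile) 2.84e-08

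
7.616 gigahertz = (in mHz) 7.616e+12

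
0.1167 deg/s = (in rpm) 0.01945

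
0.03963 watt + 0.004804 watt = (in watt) 0.04443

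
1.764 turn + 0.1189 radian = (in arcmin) 3.851e+04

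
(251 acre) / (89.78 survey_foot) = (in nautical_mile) 20.04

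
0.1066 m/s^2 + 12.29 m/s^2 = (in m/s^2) 12.4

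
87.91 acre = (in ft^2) 3.829e+06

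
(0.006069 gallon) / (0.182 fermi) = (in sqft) 1.359e+12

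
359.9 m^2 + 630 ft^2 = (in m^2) 418.4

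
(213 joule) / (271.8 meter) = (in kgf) 0.07991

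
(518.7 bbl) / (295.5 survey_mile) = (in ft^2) 0.001867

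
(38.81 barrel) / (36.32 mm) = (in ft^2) 1829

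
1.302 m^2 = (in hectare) 0.0001302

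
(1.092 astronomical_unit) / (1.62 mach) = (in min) 4.936e+06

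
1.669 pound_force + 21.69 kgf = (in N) 220.1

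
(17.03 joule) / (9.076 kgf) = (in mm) 191.3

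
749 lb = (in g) 3.397e+05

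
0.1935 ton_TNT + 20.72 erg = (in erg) 8.096e+15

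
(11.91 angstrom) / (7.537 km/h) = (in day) 6.584e-15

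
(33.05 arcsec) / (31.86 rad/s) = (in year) 1.595e-13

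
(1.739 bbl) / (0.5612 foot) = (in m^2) 1.616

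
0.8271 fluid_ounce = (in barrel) 0.0001539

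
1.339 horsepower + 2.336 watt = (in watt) 1001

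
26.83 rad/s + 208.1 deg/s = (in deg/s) 1745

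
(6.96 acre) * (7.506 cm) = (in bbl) 1.33e+04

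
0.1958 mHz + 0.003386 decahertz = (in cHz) 3.406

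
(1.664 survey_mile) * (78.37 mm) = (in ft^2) 2259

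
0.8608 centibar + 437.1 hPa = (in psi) 6.464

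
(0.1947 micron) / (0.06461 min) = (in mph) 1.123e-07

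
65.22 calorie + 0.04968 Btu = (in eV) 2.03e+21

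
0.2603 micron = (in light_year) 2.751e-23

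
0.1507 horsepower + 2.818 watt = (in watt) 115.2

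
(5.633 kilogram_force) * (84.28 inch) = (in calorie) 28.26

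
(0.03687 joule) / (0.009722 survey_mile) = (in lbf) 0.0005298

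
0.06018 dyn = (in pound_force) 1.353e-07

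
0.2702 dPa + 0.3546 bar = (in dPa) 3.546e+05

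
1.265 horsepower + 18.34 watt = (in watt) 961.7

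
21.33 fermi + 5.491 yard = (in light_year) 5.307e-16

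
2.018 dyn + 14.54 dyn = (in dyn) 16.56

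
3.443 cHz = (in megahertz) 3.443e-08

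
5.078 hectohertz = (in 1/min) 3.047e+04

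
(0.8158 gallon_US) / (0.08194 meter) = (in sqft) 0.4057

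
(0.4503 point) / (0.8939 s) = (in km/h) 0.0006398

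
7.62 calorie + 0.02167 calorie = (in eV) 1.996e+20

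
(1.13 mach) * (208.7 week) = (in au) 0.3246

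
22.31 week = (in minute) 2.249e+05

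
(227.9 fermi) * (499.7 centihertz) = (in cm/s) 1.139e-10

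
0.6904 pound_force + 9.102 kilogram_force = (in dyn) 9.233e+06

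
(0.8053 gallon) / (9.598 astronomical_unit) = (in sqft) 2.285e-14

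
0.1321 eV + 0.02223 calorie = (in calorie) 0.02223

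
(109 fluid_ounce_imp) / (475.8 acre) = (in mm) 1.608e-06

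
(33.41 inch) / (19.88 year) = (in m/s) 1.354e-09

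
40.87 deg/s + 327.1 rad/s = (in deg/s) 1.878e+04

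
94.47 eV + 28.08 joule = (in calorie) 6.711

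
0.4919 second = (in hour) 0.0001366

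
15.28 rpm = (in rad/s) 1.6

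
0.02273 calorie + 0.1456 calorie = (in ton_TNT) 1.683e-10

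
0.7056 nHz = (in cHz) 7.056e-08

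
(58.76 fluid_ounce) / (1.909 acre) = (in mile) 1.398e-10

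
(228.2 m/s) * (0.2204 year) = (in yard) 1.735e+09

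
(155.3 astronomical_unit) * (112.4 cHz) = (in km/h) 9.401e+13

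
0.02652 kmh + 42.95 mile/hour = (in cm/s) 1921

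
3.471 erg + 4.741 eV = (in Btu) 3.29e-10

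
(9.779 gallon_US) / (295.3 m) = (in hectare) 1.254e-08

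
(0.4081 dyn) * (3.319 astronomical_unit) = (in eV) 1.265e+25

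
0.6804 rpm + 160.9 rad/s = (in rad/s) 161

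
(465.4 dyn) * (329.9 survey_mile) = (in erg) 2.471e+10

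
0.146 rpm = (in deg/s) 0.876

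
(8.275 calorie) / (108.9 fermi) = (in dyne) 3.179e+19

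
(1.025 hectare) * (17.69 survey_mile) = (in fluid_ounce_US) 9.867e+12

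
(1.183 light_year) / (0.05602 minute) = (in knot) 6.473e+15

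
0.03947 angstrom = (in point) 1.119e-08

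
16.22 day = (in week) 2.317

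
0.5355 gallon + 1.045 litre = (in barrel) 0.01932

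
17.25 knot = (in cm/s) 887.4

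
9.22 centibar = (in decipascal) 9.22e+04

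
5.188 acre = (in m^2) 2.1e+04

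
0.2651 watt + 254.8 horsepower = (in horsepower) 254.8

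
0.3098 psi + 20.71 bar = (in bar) 20.73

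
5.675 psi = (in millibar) 391.3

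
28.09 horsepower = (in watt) 2.095e+04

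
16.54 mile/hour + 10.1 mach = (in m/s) 3446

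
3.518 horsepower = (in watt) 2623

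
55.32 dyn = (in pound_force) 0.0001244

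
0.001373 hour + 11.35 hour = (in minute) 681.1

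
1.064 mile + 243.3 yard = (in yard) 2116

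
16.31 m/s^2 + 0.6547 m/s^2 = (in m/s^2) 16.96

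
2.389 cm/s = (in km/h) 0.086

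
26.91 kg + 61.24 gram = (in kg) 26.97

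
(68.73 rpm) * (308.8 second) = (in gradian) 1.415e+05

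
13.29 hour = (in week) 0.07911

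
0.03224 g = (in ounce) 0.001137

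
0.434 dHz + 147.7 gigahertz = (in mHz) 1.477e+14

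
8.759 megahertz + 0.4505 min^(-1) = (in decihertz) 8.759e+07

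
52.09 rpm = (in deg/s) 312.5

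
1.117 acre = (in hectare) 0.452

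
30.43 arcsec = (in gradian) 0.009392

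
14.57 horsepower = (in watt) 1.086e+04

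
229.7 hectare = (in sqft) 2.472e+07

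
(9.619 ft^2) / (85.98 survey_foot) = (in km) 3.41e-05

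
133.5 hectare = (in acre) 329.9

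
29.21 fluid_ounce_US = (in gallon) 0.2282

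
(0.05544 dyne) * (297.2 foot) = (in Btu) 4.76e-08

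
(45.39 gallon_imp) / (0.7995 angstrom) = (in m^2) 2.581e+09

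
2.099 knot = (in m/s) 1.08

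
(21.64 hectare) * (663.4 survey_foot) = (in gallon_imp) 9.625e+09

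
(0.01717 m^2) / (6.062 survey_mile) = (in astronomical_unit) 1.176e-17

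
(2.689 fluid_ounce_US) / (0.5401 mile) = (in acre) 2.261e-11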